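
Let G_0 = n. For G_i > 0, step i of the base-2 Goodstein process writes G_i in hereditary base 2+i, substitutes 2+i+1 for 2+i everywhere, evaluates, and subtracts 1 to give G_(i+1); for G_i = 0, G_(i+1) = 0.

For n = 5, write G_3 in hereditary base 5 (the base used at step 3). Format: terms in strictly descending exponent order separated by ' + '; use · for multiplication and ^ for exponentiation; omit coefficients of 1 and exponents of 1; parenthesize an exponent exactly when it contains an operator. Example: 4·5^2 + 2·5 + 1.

3·5^3 + 3·5^2 + 3·5 + 2

i=0: 5 = 2^2 + 1 (b=2); 2→3: 3^3 + 1 = 28; 28−1 = 27
i=1: 27 = 3^3 (b=3); 3→4: 4^4 = 256; 256−1 = 255
i=2: 255 = 3·4^3 + 3·4^2 + 3·4 + 3 (b=4); 4→5: 3·5^3 + 3·5^2 + 3·5 + 3 = 468; 468−1 = 467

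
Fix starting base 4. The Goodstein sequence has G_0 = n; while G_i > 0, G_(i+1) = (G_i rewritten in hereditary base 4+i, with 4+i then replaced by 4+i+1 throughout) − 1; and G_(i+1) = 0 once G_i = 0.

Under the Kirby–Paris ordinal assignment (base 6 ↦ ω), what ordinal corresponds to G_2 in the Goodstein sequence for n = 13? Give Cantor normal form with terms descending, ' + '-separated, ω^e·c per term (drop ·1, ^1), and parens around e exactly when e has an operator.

step 0: 13 = 3·4 + 1; sub 5 for 4: 3·5 + 1; = 16; G_1 = 16−1 = 15
step 1: 15 = 3·5; sub 6 for 5: 3·6; = 18; G_2 = 18−1 = 17
step 2: 17 = 2·6 + 5; sub 7 for 6: 2·7 + 5; = 19; G_3 = 19−1 = 18

ω·2 + 5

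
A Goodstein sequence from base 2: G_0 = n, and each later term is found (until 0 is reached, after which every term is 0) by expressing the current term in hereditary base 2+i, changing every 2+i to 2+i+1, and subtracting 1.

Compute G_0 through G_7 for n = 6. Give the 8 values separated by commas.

6, 29, 257, 3125, 46655, 98039, 187243, 332147

G_0 = 6. HB_2(6) = 2^2 + 2. Bump = 30. G_1 = 29.
G_1 = 29. HB_3(29) = 3^3 + 2. Bump = 258. G_2 = 257.
G_2 = 257. HB_4(257) = 4^4 + 1. Bump = 3126. G_3 = 3125.
G_3 = 3125. HB_5(3125) = 5^5. Bump = 46656. G_4 = 46655.
G_4 = 46655. HB_6(46655) = 5·6^5 + 5·6^4 + 5·6^3 + 5·6^2 + 5·6 + 5. Bump = 98040. G_5 = 98039.
G_5 = 98039. HB_7(98039) = 5·7^5 + 5·7^4 + 5·7^3 + 5·7^2 + 5·7 + 4. Bump = 187244. G_6 = 187243.
G_6 = 187243. HB_8(187243) = 5·8^5 + 5·8^4 + 5·8^3 + 5·8^2 + 5·8 + 3. Bump = 332148. G_7 = 332147.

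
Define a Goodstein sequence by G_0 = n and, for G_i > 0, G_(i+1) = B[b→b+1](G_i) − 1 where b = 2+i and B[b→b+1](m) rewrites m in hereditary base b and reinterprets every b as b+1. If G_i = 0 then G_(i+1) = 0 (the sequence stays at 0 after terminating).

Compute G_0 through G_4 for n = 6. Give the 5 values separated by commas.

(0) 6|_2 = 2^2 + 2 ↦ 3^3 + 3|_3 = 30 ⇒ 29
(1) 29|_3 = 3^3 + 2 ↦ 4^4 + 2|_4 = 258 ⇒ 257
(2) 257|_4 = 4^4 + 1 ↦ 5^5 + 1|_5 = 3126 ⇒ 3125
(3) 3125|_5 = 5^5 ↦ 6^6|_6 = 46656 ⇒ 46655

6, 29, 257, 3125, 46655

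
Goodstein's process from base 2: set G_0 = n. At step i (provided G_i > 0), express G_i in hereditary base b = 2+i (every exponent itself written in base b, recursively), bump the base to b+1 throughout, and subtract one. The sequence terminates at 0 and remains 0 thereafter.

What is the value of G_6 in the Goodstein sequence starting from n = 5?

1751

i=0: 5 = 2^2 + 1 (b=2); 2→3: 3^3 + 1 = 28; 28−1 = 27
i=1: 27 = 3^3 (b=3); 3→4: 4^4 = 256; 256−1 = 255
i=2: 255 = 3·4^3 + 3·4^2 + 3·4 + 3 (b=4); 4→5: 3·5^3 + 3·5^2 + 3·5 + 3 = 468; 468−1 = 467
i=3: 467 = 3·5^3 + 3·5^2 + 3·5 + 2 (b=5); 5→6: 3·6^3 + 3·6^2 + 3·6 + 2 = 776; 776−1 = 775
i=4: 775 = 3·6^3 + 3·6^2 + 3·6 + 1 (b=6); 6→7: 3·7^3 + 3·7^2 + 3·7 + 1 = 1198; 1198−1 = 1197
i=5: 1197 = 3·7^3 + 3·7^2 + 3·7 (b=7); 7→8: 3·8^3 + 3·8^2 + 3·8 = 1752; 1752−1 = 1751
i=6: 1751 = 3·8^3 + 3·8^2 + 2·8 + 7 (b=8); 8→9: 3·9^3 + 3·9^2 + 2·9 + 7 = 2455; 2455−1 = 2454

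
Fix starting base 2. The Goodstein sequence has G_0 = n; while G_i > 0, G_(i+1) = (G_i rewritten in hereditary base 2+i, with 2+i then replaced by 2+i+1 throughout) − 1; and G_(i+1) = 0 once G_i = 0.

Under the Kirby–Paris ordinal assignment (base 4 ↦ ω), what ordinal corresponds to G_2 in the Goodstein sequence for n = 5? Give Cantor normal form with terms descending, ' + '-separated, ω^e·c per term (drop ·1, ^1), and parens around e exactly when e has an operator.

ω^3·3 + ω^2·3 + ω·3 + 3

G_0 = 5. HB_2(5) = 2^2 + 1. Bump = 28. G_1 = 27.
G_1 = 27. HB_3(27) = 3^3. Bump = 256. G_2 = 255.
G_2 = 255. HB_4(255) = 3·4^3 + 3·4^2 + 3·4 + 3. Bump = 468. G_3 = 467.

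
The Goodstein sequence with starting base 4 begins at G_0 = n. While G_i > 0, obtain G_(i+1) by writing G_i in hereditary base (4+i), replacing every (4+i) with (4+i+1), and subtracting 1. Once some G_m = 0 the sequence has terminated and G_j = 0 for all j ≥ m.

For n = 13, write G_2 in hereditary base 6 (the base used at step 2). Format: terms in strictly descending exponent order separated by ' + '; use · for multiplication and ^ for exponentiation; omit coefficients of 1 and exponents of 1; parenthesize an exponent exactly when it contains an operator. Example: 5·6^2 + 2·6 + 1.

i=0: 13 = 3·4 + 1 (b=4); 4→5: 3·5 + 1 = 16; 16−1 = 15
i=1: 15 = 3·5 (b=5); 5→6: 3·6 = 18; 18−1 = 17

2·6 + 5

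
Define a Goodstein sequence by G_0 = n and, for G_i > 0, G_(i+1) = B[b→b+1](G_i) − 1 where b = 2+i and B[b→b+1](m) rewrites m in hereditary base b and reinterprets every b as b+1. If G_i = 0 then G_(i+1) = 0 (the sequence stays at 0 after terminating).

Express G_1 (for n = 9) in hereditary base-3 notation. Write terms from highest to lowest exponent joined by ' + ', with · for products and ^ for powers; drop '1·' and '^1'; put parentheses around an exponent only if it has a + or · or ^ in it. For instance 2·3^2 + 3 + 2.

base 2: 9 = 2^(2 + 1) + 1; at 3: 3^(3 + 1) + 1 = 82; next = 81
base 3: 81 = 3^(3 + 1); at 4: 4^(4 + 1) = 1024; next = 1023

3^(3 + 1)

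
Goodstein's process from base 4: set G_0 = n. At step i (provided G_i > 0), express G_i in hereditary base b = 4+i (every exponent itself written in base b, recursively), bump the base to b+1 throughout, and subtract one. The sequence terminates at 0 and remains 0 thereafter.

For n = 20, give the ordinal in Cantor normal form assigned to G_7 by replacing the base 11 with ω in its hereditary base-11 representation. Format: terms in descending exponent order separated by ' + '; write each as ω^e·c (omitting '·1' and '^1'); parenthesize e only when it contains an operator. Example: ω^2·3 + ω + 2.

ω·9 + 8

step 0: 20 = 4^2 + 4; sub 5 for 4: 5^2 + 5; = 30; G_1 = 30−1 = 29
step 1: 29 = 5^2 + 4; sub 6 for 5: 6^2 + 4; = 40; G_2 = 40−1 = 39
step 2: 39 = 6^2 + 3; sub 7 for 6: 7^2 + 3; = 52; G_3 = 52−1 = 51
step 3: 51 = 7^2 + 2; sub 8 for 7: 8^2 + 2; = 66; G_4 = 66−1 = 65
step 4: 65 = 8^2 + 1; sub 9 for 8: 9^2 + 1; = 82; G_5 = 82−1 = 81
step 5: 81 = 9^2; sub 10 for 9: 10^2; = 100; G_6 = 100−1 = 99
step 6: 99 = 9·10 + 9; sub 11 for 10: 9·11 + 9; = 108; G_7 = 108−1 = 107
step 7: 107 = 9·11 + 8; sub 12 for 11: 9·12 + 8; = 116; G_8 = 116−1 = 115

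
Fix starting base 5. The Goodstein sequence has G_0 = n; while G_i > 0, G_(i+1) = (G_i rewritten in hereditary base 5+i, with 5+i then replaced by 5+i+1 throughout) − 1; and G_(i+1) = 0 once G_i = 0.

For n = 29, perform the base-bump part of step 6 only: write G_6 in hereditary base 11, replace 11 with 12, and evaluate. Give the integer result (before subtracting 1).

[0] 29 ≡ 5^2 + 4 (base 5). Lift 6: 40. −1: 39.
[1] 39 ≡ 6^2 + 3 (base 6). Lift 7: 52. −1: 51.
[2] 51 ≡ 7^2 + 2 (base 7). Lift 8: 66. −1: 65.
[3] 65 ≡ 8^2 + 1 (base 8). Lift 9: 82. −1: 81.
[4] 81 ≡ 9^2 (base 9). Lift 10: 100. −1: 99.
[5] 99 ≡ 9·10 + 9 (base 10). Lift 11: 108. −1: 107.
[6] 107 ≡ 9·11 + 8 (base 11). Lift 12: 116. −1: 115.

116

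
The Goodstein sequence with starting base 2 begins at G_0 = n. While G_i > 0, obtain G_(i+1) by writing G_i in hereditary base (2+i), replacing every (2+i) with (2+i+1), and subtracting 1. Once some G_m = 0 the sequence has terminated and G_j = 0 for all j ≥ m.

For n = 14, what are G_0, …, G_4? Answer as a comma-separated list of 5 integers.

(0) 14|_2 = 2^(2 + 1) + 2^2 + 2 ↦ 3^(3 + 1) + 3^3 + 3|_3 = 111 ⇒ 110
(1) 110|_3 = 3^(3 + 1) + 3^3 + 2 ↦ 4^(4 + 1) + 4^4 + 2|_4 = 1282 ⇒ 1281
(2) 1281|_4 = 4^(4 + 1) + 4^4 + 1 ↦ 5^(5 + 1) + 5^5 + 1|_5 = 18751 ⇒ 18750
(3) 18750|_5 = 5^(5 + 1) + 5^5 ↦ 6^(6 + 1) + 6^6|_6 = 326592 ⇒ 326591

14, 110, 1281, 18750, 326591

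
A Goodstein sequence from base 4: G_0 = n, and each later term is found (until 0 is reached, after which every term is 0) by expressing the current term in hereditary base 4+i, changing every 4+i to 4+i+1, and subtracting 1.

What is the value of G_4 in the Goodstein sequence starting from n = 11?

15

G_0 = 11. HB_4(11) = 2·4 + 3. Bump = 13. G_1 = 12.
G_1 = 12. HB_5(12) = 2·5 + 2. Bump = 14. G_2 = 13.
G_2 = 13. HB_6(13) = 2·6 + 1. Bump = 15. G_3 = 14.
G_3 = 14. HB_7(14) = 2·7. Bump = 16. G_4 = 15.
G_4 = 15. HB_8(15) = 8 + 7. Bump = 16. G_5 = 15.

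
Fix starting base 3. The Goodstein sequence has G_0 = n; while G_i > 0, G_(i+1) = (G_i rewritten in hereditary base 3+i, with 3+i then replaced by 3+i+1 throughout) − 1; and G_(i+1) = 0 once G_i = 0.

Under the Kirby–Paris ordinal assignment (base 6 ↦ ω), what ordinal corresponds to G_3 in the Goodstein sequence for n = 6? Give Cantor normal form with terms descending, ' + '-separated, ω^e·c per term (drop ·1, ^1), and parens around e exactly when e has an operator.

ω + 1

base 3: 6 = 2·3; at 4: 2·4 = 8; next = 7
base 4: 7 = 4 + 3; at 5: 5 + 3 = 8; next = 7
base 5: 7 = 5 + 2; at 6: 6 + 2 = 8; next = 7
base 6: 7 = 6 + 1; at 7: 7 + 1 = 8; next = 7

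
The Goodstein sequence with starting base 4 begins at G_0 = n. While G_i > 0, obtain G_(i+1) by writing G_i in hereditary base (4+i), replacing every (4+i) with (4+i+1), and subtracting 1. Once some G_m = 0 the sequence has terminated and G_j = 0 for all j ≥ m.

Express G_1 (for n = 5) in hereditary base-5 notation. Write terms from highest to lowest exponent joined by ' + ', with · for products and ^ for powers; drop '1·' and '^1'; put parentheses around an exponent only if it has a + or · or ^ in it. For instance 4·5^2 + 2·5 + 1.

5 —HB4→ 4 + 1 —bump→ 5 + 1 = 6 —(−1)→ 5
5 —HB5→ 5 —bump→ 6 = 6 —(−1)→ 5

5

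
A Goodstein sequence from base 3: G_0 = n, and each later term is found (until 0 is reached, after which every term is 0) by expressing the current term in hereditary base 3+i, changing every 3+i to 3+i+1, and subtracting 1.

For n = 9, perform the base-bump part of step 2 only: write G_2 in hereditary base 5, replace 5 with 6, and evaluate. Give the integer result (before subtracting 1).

20

step 0: 9 = 3^2; sub 4 for 3: 4^2; = 16; G_1 = 16−1 = 15
step 1: 15 = 3·4 + 3; sub 5 for 4: 3·5 + 3; = 18; G_2 = 18−1 = 17
step 2: 17 = 3·5 + 2; sub 6 for 5: 3·6 + 2; = 20; G_3 = 20−1 = 19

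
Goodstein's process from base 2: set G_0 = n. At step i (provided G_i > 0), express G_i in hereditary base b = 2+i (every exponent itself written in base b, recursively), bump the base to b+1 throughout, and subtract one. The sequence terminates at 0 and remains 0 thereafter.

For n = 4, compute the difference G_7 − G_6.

base 2: 4 = 2^2; at 3: 3^3 = 27; next = 26
base 3: 26 = 2·3^2 + 2·3 + 2; at 4: 2·4^2 + 2·4 + 2 = 42; next = 41
base 4: 41 = 2·4^2 + 2·4 + 1; at 5: 2·5^2 + 2·5 + 1 = 61; next = 60
base 5: 60 = 2·5^2 + 2·5; at 6: 2·6^2 + 2·6 = 84; next = 83
base 6: 83 = 2·6^2 + 6 + 5; at 7: 2·7^2 + 7 + 5 = 110; next = 109
base 7: 109 = 2·7^2 + 7 + 4; at 8: 2·8^2 + 8 + 4 = 140; next = 139
base 8: 139 = 2·8^2 + 8 + 3; at 9: 2·9^2 + 9 + 3 = 174; next = 173

34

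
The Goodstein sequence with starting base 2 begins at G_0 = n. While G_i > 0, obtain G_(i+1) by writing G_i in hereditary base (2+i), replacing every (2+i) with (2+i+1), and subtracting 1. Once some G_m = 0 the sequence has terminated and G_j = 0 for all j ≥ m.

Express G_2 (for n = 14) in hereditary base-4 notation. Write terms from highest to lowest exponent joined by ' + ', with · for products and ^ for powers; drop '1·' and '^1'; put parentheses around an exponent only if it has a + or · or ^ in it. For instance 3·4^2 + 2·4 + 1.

4^(4 + 1) + 4^4 + 1

(0) 14|_2 = 2^(2 + 1) + 2^2 + 2 ↦ 3^(3 + 1) + 3^3 + 3|_3 = 111 ⇒ 110
(1) 110|_3 = 3^(3 + 1) + 3^3 + 2 ↦ 4^(4 + 1) + 4^4 + 2|_4 = 1282 ⇒ 1281
(2) 1281|_4 = 4^(4 + 1) + 4^4 + 1 ↦ 5^(5 + 1) + 5^5 + 1|_5 = 18751 ⇒ 18750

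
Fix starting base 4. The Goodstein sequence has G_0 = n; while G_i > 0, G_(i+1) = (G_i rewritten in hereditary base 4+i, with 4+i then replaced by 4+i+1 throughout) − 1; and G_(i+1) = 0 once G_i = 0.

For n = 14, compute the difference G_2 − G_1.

step 0: 14 = 3·4 + 2; sub 5 for 4: 3·5 + 2; = 17; G_1 = 17−1 = 16
step 1: 16 = 3·5 + 1; sub 6 for 5: 3·6 + 1; = 19; G_2 = 19−1 = 18

2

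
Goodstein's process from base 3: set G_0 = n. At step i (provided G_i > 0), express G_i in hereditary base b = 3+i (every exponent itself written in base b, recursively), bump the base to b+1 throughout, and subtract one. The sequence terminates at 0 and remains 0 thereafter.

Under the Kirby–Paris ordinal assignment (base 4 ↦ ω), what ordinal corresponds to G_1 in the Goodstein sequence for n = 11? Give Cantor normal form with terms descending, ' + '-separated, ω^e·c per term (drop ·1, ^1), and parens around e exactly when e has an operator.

(0) 11|_3 = 3^2 + 2 ↦ 4^2 + 2|_4 = 18 ⇒ 17
(1) 17|_4 = 4^2 + 1 ↦ 5^2 + 1|_5 = 26 ⇒ 25

ω^2 + 1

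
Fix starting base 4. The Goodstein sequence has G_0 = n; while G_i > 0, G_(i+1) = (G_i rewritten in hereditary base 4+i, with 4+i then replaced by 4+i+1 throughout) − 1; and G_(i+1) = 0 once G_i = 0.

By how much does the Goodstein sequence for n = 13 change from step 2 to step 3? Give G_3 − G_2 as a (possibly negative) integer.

1

step 0: 13 = 3·4 + 1; sub 5 for 4: 3·5 + 1; = 16; G_1 = 16−1 = 15
step 1: 15 = 3·5; sub 6 for 5: 3·6; = 18; G_2 = 18−1 = 17
step 2: 17 = 2·6 + 5; sub 7 for 6: 2·7 + 5; = 19; G_3 = 19−1 = 18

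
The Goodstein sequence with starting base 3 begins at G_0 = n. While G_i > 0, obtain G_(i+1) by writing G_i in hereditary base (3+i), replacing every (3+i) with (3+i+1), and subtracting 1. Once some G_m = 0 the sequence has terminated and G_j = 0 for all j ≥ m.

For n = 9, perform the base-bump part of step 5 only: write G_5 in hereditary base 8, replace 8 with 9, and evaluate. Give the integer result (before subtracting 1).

25

(0) 9|_3 = 3^2 ↦ 4^2|_4 = 16 ⇒ 15
(1) 15|_4 = 3·4 + 3 ↦ 3·5 + 3|_5 = 18 ⇒ 17
(2) 17|_5 = 3·5 + 2 ↦ 3·6 + 2|_6 = 20 ⇒ 19
(3) 19|_6 = 3·6 + 1 ↦ 3·7 + 1|_7 = 22 ⇒ 21
(4) 21|_7 = 3·7 ↦ 3·8|_8 = 24 ⇒ 23
(5) 23|_8 = 2·8 + 7 ↦ 2·9 + 7|_9 = 25 ⇒ 24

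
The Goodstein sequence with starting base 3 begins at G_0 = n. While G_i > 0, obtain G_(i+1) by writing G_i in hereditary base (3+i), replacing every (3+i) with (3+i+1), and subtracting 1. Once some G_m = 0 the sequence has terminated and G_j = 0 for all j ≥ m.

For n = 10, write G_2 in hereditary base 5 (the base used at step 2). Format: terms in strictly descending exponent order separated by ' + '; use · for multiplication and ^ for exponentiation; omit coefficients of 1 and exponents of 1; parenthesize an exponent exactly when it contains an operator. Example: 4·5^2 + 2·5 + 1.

4·5 + 4

10 —HB3→ 3^2 + 1 —bump→ 4^2 + 1 = 17 —(−1)→ 16
16 —HB4→ 4^2 —bump→ 5^2 = 25 —(−1)→ 24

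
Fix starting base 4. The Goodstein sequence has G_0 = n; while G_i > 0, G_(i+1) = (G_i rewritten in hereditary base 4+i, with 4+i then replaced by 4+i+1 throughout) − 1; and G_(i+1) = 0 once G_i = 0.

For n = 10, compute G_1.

step 0: 10 = 2·4 + 2; sub 5 for 4: 2·5 + 2; = 12; G_1 = 12−1 = 11
step 1: 11 = 2·5 + 1; sub 6 for 5: 2·6 + 1; = 13; G_2 = 13−1 = 12

11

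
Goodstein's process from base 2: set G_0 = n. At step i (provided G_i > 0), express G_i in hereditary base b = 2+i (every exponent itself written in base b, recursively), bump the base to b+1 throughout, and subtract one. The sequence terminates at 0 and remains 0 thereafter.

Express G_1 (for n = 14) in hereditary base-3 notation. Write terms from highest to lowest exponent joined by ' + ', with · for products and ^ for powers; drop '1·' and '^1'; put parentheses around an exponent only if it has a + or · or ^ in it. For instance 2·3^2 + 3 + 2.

3^(3 + 1) + 3^3 + 2

i=0: 14 = 2^(2 + 1) + 2^2 + 2 (b=2); 2→3: 3^(3 + 1) + 3^3 + 3 = 111; 111−1 = 110
i=1: 110 = 3^(3 + 1) + 3^3 + 2 (b=3); 3→4: 4^(4 + 1) + 4^4 + 2 = 1282; 1282−1 = 1281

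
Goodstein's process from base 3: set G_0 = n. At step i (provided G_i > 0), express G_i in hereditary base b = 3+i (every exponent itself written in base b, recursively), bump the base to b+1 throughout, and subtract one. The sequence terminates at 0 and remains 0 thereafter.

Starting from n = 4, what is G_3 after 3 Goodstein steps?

3

G_0=4  [base 3] 3 + 1  →[3↦4]→  4 + 1 = 5  −1 ⇒ G_1=4
G_1=4  [base 4] 4  →[4↦5]→  5 = 5  −1 ⇒ G_2=4
G_2=4  [base 5] 4  →[5↦6]→  4 = 4  −1 ⇒ G_3=3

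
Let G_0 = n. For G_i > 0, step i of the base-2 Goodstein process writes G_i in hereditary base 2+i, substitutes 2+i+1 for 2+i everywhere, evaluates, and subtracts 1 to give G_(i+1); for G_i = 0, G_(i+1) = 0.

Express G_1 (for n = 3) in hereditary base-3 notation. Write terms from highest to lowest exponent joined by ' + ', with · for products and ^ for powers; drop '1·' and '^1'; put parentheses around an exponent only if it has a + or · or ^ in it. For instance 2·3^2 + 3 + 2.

(0) 3|_2 = 2 + 1 ↦ 3 + 1|_3 = 4 ⇒ 3
(1) 3|_3 = 3 ↦ 4|_4 = 4 ⇒ 3

3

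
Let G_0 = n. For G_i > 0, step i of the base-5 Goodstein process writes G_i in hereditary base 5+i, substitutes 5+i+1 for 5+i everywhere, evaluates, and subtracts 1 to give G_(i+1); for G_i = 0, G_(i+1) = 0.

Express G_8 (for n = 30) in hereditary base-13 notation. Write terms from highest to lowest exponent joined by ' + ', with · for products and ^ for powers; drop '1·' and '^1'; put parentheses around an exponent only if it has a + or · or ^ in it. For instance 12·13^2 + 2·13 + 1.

(0) 30|_5 = 5^2 + 5 ↦ 6^2 + 6|_6 = 42 ⇒ 41
(1) 41|_6 = 6^2 + 5 ↦ 7^2 + 5|_7 = 54 ⇒ 53
(2) 53|_7 = 7^2 + 4 ↦ 8^2 + 4|_8 = 68 ⇒ 67
(3) 67|_8 = 8^2 + 3 ↦ 9^2 + 3|_9 = 84 ⇒ 83
(4) 83|_9 = 9^2 + 2 ↦ 10^2 + 2|_10 = 102 ⇒ 101
(5) 101|_10 = 10^2 + 1 ↦ 11^2 + 1|_11 = 122 ⇒ 121
(6) 121|_11 = 11^2 ↦ 12^2|_12 = 144 ⇒ 143
(7) 143|_12 = 11·12 + 11 ↦ 11·13 + 11|_13 = 154 ⇒ 153

11·13 + 10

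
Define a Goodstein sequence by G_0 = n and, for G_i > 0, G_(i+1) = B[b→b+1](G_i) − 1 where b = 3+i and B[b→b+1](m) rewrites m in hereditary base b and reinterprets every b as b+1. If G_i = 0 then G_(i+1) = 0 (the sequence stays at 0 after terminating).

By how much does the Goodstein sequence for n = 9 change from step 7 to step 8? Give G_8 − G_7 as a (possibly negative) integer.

1

G_0 = 9. HB_3(9) = 3^2. Bump = 16. G_1 = 15.
G_1 = 15. HB_4(15) = 3·4 + 3. Bump = 18. G_2 = 17.
G_2 = 17. HB_5(17) = 3·5 + 2. Bump = 20. G_3 = 19.
G_3 = 19. HB_6(19) = 3·6 + 1. Bump = 22. G_4 = 21.
G_4 = 21. HB_7(21) = 3·7. Bump = 24. G_5 = 23.
G_5 = 23. HB_8(23) = 2·8 + 7. Bump = 25. G_6 = 24.
G_6 = 24. HB_9(24) = 2·9 + 6. Bump = 26. G_7 = 25.
G_7 = 25. HB_10(25) = 2·10 + 5. Bump = 27. G_8 = 26.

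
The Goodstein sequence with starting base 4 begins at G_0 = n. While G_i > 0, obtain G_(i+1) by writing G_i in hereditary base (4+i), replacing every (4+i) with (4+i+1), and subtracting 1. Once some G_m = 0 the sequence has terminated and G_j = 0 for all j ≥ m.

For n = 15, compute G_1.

base 4: 15 = 3·4 + 3; at 5: 3·5 + 3 = 18; next = 17
base 5: 17 = 3·5 + 2; at 6: 3·6 + 2 = 20; next = 19

17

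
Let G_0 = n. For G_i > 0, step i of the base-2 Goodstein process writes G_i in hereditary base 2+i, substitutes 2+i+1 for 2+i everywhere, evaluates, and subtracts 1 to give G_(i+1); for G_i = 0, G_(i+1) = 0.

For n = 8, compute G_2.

step 0: 8 = 2^(2 + 1); sub 3 for 2: 3^(3 + 1); = 81; G_1 = 81−1 = 80
step 1: 80 = 2·3^3 + 2·3^2 + 2·3 + 2; sub 4 for 3: 2·4^4 + 2·4^2 + 2·4 + 2; = 554; G_2 = 554−1 = 553
step 2: 553 = 2·4^4 + 2·4^2 + 2·4 + 1; sub 5 for 4: 2·5^5 + 2·5^2 + 2·5 + 1; = 6311; G_3 = 6311−1 = 6310

553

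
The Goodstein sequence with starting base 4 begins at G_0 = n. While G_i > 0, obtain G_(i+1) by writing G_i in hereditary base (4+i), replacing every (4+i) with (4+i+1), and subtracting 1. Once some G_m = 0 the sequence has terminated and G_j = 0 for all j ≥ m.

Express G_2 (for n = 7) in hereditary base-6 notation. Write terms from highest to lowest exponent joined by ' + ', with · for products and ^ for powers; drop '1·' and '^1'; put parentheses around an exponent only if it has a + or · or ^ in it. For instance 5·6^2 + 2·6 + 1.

6 + 1

7 —HB4→ 4 + 3 —bump→ 5 + 3 = 8 —(−1)→ 7
7 —HB5→ 5 + 2 —bump→ 6 + 2 = 8 —(−1)→ 7
7 —HB6→ 6 + 1 —bump→ 7 + 1 = 8 —(−1)→ 7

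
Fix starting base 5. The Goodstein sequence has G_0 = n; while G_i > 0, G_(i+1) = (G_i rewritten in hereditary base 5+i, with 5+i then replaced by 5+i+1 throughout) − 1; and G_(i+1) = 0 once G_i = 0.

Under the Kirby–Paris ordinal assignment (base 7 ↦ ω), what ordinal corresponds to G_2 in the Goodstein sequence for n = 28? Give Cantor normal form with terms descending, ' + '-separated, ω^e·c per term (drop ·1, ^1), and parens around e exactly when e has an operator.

G_0 = 28. HB_5(28) = 5^2 + 3. Bump = 39. G_1 = 38.
G_1 = 38. HB_6(38) = 6^2 + 2. Bump = 51. G_2 = 50.

ω^2 + 1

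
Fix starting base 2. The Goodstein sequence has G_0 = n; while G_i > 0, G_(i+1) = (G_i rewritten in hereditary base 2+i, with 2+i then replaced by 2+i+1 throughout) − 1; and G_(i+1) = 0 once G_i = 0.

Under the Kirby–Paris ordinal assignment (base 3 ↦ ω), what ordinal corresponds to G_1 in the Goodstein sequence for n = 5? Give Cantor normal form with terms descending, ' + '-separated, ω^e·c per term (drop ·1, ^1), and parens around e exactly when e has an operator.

step 0: 5 = 2^2 + 1; sub 3 for 2: 3^3 + 1; = 28; G_1 = 28−1 = 27
step 1: 27 = 3^3; sub 4 for 3: 4^4; = 256; G_2 = 256−1 = 255

ω^ω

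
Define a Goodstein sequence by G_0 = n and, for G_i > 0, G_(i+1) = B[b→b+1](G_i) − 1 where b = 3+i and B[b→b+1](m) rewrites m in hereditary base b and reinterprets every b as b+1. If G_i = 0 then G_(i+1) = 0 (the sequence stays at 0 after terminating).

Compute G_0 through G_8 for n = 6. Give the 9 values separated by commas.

6, 7, 7, 7, 7, 7, 6, 5, 4

G_0=6  [base 3] 2·3  →[3↦4]→  2·4 = 8  −1 ⇒ G_1=7
G_1=7  [base 4] 4 + 3  →[4↦5]→  5 + 3 = 8  −1 ⇒ G_2=7
G_2=7  [base 5] 5 + 2  →[5↦6]→  6 + 2 = 8  −1 ⇒ G_3=7
G_3=7  [base 6] 6 + 1  →[6↦7]→  7 + 1 = 8  −1 ⇒ G_4=7
G_4=7  [base 7] 7  →[7↦8]→  8 = 8  −1 ⇒ G_5=7
G_5=7  [base 8] 7  →[8↦9]→  7 = 7  −1 ⇒ G_6=6
G_6=6  [base 9] 6  →[9↦10]→  6 = 6  −1 ⇒ G_7=5
G_7=5  [base 10] 5  →[10↦11]→  5 = 5  −1 ⇒ G_8=4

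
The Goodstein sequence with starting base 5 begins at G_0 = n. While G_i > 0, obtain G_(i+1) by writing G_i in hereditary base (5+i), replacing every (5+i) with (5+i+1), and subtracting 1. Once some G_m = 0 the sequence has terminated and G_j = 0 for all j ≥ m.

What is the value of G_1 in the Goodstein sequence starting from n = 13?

14

13 —HB5→ 2·5 + 3 —bump→ 2·6 + 3 = 15 —(−1)→ 14
14 —HB6→ 2·6 + 2 —bump→ 2·7 + 2 = 16 —(−1)→ 15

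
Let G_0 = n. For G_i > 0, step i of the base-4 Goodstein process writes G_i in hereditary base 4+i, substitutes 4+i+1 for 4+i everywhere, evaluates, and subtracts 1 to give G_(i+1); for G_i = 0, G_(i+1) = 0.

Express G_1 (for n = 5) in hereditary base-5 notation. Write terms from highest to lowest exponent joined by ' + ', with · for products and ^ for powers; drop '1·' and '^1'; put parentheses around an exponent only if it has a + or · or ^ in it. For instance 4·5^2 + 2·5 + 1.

5

5 —HB4→ 4 + 1 —bump→ 5 + 1 = 6 —(−1)→ 5
5 —HB5→ 5 —bump→ 6 = 6 —(−1)→ 5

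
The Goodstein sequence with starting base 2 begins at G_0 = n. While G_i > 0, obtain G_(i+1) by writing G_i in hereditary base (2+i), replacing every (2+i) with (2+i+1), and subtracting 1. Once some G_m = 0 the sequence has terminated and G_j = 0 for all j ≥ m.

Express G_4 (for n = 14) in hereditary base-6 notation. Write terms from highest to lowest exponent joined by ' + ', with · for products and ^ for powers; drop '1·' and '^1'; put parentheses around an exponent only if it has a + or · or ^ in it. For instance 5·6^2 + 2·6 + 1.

6^(6 + 1) + 5·6^5 + 5·6^4 + 5·6^3 + 5·6^2 + 5·6 + 5

(0) 14|_2 = 2^(2 + 1) + 2^2 + 2 ↦ 3^(3 + 1) + 3^3 + 3|_3 = 111 ⇒ 110
(1) 110|_3 = 3^(3 + 1) + 3^3 + 2 ↦ 4^(4 + 1) + 4^4 + 2|_4 = 1282 ⇒ 1281
(2) 1281|_4 = 4^(4 + 1) + 4^4 + 1 ↦ 5^(5 + 1) + 5^5 + 1|_5 = 18751 ⇒ 18750
(3) 18750|_5 = 5^(5 + 1) + 5^5 ↦ 6^(6 + 1) + 6^6|_6 = 326592 ⇒ 326591
(4) 326591|_6 = 6^(6 + 1) + 5·6^5 + 5·6^4 + 5·6^3 + 5·6^2 + 5·6 + 5 ↦ 7^(7 + 1) + 5·7^5 + 5·7^4 + 5·7^3 + 5·7^2 + 5·7 + 5|_7 = 5862841 ⇒ 5862840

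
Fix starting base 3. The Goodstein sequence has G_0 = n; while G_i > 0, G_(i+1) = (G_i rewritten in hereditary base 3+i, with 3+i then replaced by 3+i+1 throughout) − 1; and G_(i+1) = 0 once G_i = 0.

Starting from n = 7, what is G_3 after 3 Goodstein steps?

9

(0) 7|_3 = 2·3 + 1 ↦ 2·4 + 1|_4 = 9 ⇒ 8
(1) 8|_4 = 2·4 ↦ 2·5|_5 = 10 ⇒ 9
(2) 9|_5 = 5 + 4 ↦ 6 + 4|_6 = 10 ⇒ 9
(3) 9|_6 = 6 + 3 ↦ 7 + 3|_7 = 10 ⇒ 9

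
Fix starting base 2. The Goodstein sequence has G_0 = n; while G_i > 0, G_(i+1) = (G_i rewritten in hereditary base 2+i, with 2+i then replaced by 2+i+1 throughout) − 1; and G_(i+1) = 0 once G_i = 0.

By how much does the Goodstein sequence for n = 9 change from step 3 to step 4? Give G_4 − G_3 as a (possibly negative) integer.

130901

i=0: 9 = 2^(2 + 1) + 1 (b=2); 2→3: 3^(3 + 1) + 1 = 82; 82−1 = 81
i=1: 81 = 3^(3 + 1) (b=3); 3→4: 4^(4 + 1) = 1024; 1024−1 = 1023
i=2: 1023 = 3·4^4 + 3·4^3 + 3·4^2 + 3·4 + 3 (b=4); 4→5: 3·5^5 + 3·5^3 + 3·5^2 + 3·5 + 3 = 9843; 9843−1 = 9842
i=3: 9842 = 3·5^5 + 3·5^3 + 3·5^2 + 3·5 + 2 (b=5); 5→6: 3·6^6 + 3·6^3 + 3·6^2 + 3·6 + 2 = 140744; 140744−1 = 140743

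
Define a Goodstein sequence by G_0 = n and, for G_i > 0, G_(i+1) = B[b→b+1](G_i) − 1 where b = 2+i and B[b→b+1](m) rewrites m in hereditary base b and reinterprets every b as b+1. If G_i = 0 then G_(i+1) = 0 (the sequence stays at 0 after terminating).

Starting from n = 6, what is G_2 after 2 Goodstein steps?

6 —HB2→ 2^2 + 2 —bump→ 3^3 + 3 = 30 —(−1)→ 29
29 —HB3→ 3^3 + 2 —bump→ 4^4 + 2 = 258 —(−1)→ 257

257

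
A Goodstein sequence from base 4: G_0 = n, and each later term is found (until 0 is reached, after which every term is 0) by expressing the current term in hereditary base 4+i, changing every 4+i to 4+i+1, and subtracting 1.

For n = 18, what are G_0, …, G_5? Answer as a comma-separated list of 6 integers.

base 4: 18 = 4^2 + 2; at 5: 5^2 + 2 = 27; next = 26
base 5: 26 = 5^2 + 1; at 6: 6^2 + 1 = 37; next = 36
base 6: 36 = 6^2; at 7: 7^2 = 49; next = 48
base 7: 48 = 6·7 + 6; at 8: 6·8 + 6 = 54; next = 53
base 8: 53 = 6·8 + 5; at 9: 6·9 + 5 = 59; next = 58

18, 26, 36, 48, 53, 58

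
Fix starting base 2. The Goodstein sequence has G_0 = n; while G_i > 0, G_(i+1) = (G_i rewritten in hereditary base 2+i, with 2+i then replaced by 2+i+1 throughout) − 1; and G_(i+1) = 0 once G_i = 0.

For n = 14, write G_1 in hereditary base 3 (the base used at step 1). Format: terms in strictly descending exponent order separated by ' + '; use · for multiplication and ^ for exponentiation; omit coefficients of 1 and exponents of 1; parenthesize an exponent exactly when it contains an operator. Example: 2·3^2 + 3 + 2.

3^(3 + 1) + 3^3 + 2

(0) 14|_2 = 2^(2 + 1) + 2^2 + 2 ↦ 3^(3 + 1) + 3^3 + 3|_3 = 111 ⇒ 110
(1) 110|_3 = 3^(3 + 1) + 3^3 + 2 ↦ 4^(4 + 1) + 4^4 + 2|_4 = 1282 ⇒ 1281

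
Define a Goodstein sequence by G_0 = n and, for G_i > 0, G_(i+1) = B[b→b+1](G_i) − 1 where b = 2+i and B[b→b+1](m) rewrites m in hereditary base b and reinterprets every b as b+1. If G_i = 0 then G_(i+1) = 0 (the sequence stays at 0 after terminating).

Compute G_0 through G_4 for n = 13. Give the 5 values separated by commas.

i=0: 13 = 2^(2 + 1) + 2^2 + 1 (b=2); 2→3: 3^(3 + 1) + 3^3 + 1 = 109; 109−1 = 108
i=1: 108 = 3^(3 + 1) + 3^3 (b=3); 3→4: 4^(4 + 1) + 4^4 = 1280; 1280−1 = 1279
i=2: 1279 = 4^(4 + 1) + 3·4^3 + 3·4^2 + 3·4 + 3 (b=4); 4→5: 5^(5 + 1) + 3·5^3 + 3·5^2 + 3·5 + 3 = 16093; 16093−1 = 16092
i=3: 16092 = 5^(5 + 1) + 3·5^3 + 3·5^2 + 3·5 + 2 (b=5); 5→6: 6^(6 + 1) + 3·6^3 + 3·6^2 + 3·6 + 2 = 280712; 280712−1 = 280711

13, 108, 1279, 16092, 280711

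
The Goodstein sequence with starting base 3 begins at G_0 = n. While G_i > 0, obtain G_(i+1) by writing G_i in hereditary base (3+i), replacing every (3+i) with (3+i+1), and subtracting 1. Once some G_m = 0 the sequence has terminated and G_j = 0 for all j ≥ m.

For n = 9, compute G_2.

17

G_0=9  [base 3] 3^2  →[3↦4]→  4^2 = 16  −1 ⇒ G_1=15
G_1=15  [base 4] 3·4 + 3  →[4↦5]→  3·5 + 3 = 18  −1 ⇒ G_2=17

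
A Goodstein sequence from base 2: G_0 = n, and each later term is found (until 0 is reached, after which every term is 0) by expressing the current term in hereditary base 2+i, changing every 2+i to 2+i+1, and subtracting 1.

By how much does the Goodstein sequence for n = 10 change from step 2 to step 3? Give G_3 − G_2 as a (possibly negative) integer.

(0) 10|_2 = 2^(2 + 1) + 2 ↦ 3^(3 + 1) + 3|_3 = 84 ⇒ 83
(1) 83|_3 = 3^(3 + 1) + 2 ↦ 4^(4 + 1) + 2|_4 = 1026 ⇒ 1025
(2) 1025|_4 = 4^(4 + 1) + 1 ↦ 5^(5 + 1) + 1|_5 = 15626 ⇒ 15625

14600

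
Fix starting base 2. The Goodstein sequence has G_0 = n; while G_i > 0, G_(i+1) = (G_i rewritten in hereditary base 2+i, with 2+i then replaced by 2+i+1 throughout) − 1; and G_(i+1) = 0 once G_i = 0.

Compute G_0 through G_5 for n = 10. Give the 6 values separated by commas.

10 —HB2→ 2^(2 + 1) + 2 —bump→ 3^(3 + 1) + 3 = 84 —(−1)→ 83
83 —HB3→ 3^(3 + 1) + 2 —bump→ 4^(4 + 1) + 2 = 1026 —(−1)→ 1025
1025 —HB4→ 4^(4 + 1) + 1 —bump→ 5^(5 + 1) + 1 = 15626 —(−1)→ 15625
15625 —HB5→ 5^(5 + 1) —bump→ 6^(6 + 1) = 279936 —(−1)→ 279935
279935 —HB6→ 5·6^6 + 5·6^5 + 5·6^4 + 5·6^3 + 5·6^2 + 5·6 + 5 —bump→ 5·7^7 + 5·7^5 + 5·7^4 + 5·7^3 + 5·7^2 + 5·7 + 5 = 4215755 —(−1)→ 4215754

10, 83, 1025, 15625, 279935, 4215754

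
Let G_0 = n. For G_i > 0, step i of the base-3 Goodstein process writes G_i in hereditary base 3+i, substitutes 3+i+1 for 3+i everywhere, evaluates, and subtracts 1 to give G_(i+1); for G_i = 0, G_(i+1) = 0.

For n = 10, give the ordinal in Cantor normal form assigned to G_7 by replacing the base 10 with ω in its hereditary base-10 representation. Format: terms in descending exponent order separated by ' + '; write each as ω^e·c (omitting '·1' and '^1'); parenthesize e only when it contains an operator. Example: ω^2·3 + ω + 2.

i=0: 10 = 3^2 + 1 (b=3); 3→4: 4^2 + 1 = 17; 17−1 = 16
i=1: 16 = 4^2 (b=4); 4→5: 5^2 = 25; 25−1 = 24
i=2: 24 = 4·5 + 4 (b=5); 5→6: 4·6 + 4 = 28; 28−1 = 27
i=3: 27 = 4·6 + 3 (b=6); 6→7: 4·7 + 3 = 31; 31−1 = 30
i=4: 30 = 4·7 + 2 (b=7); 7→8: 4·8 + 2 = 34; 34−1 = 33
i=5: 33 = 4·8 + 1 (b=8); 8→9: 4·9 + 1 = 37; 37−1 = 36
i=6: 36 = 4·9 (b=9); 9→10: 4·10 = 40; 40−1 = 39

ω·3 + 9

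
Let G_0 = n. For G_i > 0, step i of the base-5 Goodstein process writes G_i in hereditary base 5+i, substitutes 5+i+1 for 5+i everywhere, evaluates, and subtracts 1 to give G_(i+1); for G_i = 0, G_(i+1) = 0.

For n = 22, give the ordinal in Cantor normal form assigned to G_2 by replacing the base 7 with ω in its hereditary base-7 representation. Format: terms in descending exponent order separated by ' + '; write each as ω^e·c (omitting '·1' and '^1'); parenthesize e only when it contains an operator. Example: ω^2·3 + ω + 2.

ω·4

[0] 22 ≡ 4·5 + 2 (base 5). Lift 6: 26. −1: 25.
[1] 25 ≡ 4·6 + 1 (base 6). Lift 7: 29. −1: 28.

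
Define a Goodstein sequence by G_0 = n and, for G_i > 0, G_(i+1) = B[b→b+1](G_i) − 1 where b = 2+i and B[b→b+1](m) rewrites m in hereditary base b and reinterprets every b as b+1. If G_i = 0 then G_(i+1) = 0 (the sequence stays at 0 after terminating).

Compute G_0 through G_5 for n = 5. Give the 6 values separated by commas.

5, 27, 255, 467, 775, 1197

G_0 = 5. HB_2(5) = 2^2 + 1. Bump = 28. G_1 = 27.
G_1 = 27. HB_3(27) = 3^3. Bump = 256. G_2 = 255.
G_2 = 255. HB_4(255) = 3·4^3 + 3·4^2 + 3·4 + 3. Bump = 468. G_3 = 467.
G_3 = 467. HB_5(467) = 3·5^3 + 3·5^2 + 3·5 + 2. Bump = 776. G_4 = 775.
G_4 = 775. HB_6(775) = 3·6^3 + 3·6^2 + 3·6 + 1. Bump = 1198. G_5 = 1197.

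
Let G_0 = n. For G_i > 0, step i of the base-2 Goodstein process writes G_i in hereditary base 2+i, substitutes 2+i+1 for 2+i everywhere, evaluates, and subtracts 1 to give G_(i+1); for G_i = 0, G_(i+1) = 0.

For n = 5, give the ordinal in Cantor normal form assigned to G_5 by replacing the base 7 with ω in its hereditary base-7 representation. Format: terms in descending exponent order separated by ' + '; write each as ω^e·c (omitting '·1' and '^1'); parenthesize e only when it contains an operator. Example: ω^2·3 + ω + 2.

step 0: 5 = 2^2 + 1; sub 3 for 2: 3^3 + 1; = 28; G_1 = 28−1 = 27
step 1: 27 = 3^3; sub 4 for 3: 4^4; = 256; G_2 = 256−1 = 255
step 2: 255 = 3·4^3 + 3·4^2 + 3·4 + 3; sub 5 for 4: 3·5^3 + 3·5^2 + 3·5 + 3; = 468; G_3 = 468−1 = 467
step 3: 467 = 3·5^3 + 3·5^2 + 3·5 + 2; sub 6 for 5: 3·6^3 + 3·6^2 + 3·6 + 2; = 776; G_4 = 776−1 = 775
step 4: 775 = 3·6^3 + 3·6^2 + 3·6 + 1; sub 7 for 6: 3·7^3 + 3·7^2 + 3·7 + 1; = 1198; G_5 = 1198−1 = 1197
step 5: 1197 = 3·7^3 + 3·7^2 + 3·7; sub 8 for 7: 3·8^3 + 3·8^2 + 3·8; = 1752; G_6 = 1752−1 = 1751

ω^3·3 + ω^2·3 + ω·3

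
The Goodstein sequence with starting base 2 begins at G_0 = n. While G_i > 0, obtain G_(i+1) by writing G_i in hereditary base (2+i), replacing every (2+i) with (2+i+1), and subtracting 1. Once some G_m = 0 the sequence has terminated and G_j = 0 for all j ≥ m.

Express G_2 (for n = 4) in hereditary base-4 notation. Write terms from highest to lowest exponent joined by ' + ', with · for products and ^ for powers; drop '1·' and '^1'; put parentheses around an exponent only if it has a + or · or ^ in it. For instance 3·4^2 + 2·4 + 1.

G_0 = 4. HB_2(4) = 2^2. Bump = 27. G_1 = 26.
G_1 = 26. HB_3(26) = 2·3^2 + 2·3 + 2. Bump = 42. G_2 = 41.

2·4^2 + 2·4 + 1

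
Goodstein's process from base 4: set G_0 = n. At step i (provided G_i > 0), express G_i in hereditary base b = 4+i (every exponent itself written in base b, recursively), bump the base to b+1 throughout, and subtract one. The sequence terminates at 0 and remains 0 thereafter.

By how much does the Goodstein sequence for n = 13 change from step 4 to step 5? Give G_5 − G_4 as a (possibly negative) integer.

1

G_0 = 13. HB_4(13) = 3·4 + 1. Bump = 16. G_1 = 15.
G_1 = 15. HB_5(15) = 3·5. Bump = 18. G_2 = 17.
G_2 = 17. HB_6(17) = 2·6 + 5. Bump = 19. G_3 = 18.
G_3 = 18. HB_7(18) = 2·7 + 4. Bump = 20. G_4 = 19.
G_4 = 19. HB_8(19) = 2·8 + 3. Bump = 21. G_5 = 20.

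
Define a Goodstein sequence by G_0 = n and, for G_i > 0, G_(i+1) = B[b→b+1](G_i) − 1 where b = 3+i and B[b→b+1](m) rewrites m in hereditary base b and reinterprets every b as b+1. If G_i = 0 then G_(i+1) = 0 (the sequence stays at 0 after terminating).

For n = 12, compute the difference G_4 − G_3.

G_0=12  [base 3] 3^2 + 3  →[3↦4]→  4^2 + 4 = 20  −1 ⇒ G_1=19
G_1=19  [base 4] 4^2 + 3  →[4↦5]→  5^2 + 3 = 28  −1 ⇒ G_2=27
G_2=27  [base 5] 5^2 + 2  →[5↦6]→  6^2 + 2 = 38  −1 ⇒ G_3=37
G_3=37  [base 6] 6^2 + 1  →[6↦7]→  7^2 + 1 = 50  −1 ⇒ G_4=49

12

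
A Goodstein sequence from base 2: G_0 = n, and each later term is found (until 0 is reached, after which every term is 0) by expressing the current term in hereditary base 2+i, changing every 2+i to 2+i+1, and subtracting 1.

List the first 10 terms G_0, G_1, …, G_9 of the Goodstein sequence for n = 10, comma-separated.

10, 83, 1025, 15625, 279935, 4215754, 84073323, 1937434592, 50000555551, 1426559238830

(0) 10|_2 = 2^(2 + 1) + 2 ↦ 3^(3 + 1) + 3|_3 = 84 ⇒ 83
(1) 83|_3 = 3^(3 + 1) + 2 ↦ 4^(4 + 1) + 2|_4 = 1026 ⇒ 1025
(2) 1025|_4 = 4^(4 + 1) + 1 ↦ 5^(5 + 1) + 1|_5 = 15626 ⇒ 15625
(3) 15625|_5 = 5^(5 + 1) ↦ 6^(6 + 1)|_6 = 279936 ⇒ 279935
(4) 279935|_6 = 5·6^6 + 5·6^5 + 5·6^4 + 5·6^3 + 5·6^2 + 5·6 + 5 ↦ 5·7^7 + 5·7^5 + 5·7^4 + 5·7^3 + 5·7^2 + 5·7 + 5|_7 = 4215755 ⇒ 4215754
(5) 4215754|_7 = 5·7^7 + 5·7^5 + 5·7^4 + 5·7^3 + 5·7^2 + 5·7 + 4 ↦ 5·8^8 + 5·8^5 + 5·8^4 + 5·8^3 + 5·8^2 + 5·8 + 4|_8 = 84073324 ⇒ 84073323
(6) 84073323|_8 = 5·8^8 + 5·8^5 + 5·8^4 + 5·8^3 + 5·8^2 + 5·8 + 3 ↦ 5·9^9 + 5·9^5 + 5·9^4 + 5·9^3 + 5·9^2 + 5·9 + 3|_9 = 1937434593 ⇒ 1937434592
(7) 1937434592|_9 = 5·9^9 + 5·9^5 + 5·9^4 + 5·9^3 + 5·9^2 + 5·9 + 2 ↦ 5·10^10 + 5·10^5 + 5·10^4 + 5·10^3 + 5·10^2 + 5·10 + 2|_10 = 50000555552 ⇒ 50000555551
(8) 50000555551|_10 = 5·10^10 + 5·10^5 + 5·10^4 + 5·10^3 + 5·10^2 + 5·10 + 1 ↦ 5·11^11 + 5·11^5 + 5·11^4 + 5·11^3 + 5·11^2 + 5·11 + 1|_11 = 1426559238831 ⇒ 1426559238830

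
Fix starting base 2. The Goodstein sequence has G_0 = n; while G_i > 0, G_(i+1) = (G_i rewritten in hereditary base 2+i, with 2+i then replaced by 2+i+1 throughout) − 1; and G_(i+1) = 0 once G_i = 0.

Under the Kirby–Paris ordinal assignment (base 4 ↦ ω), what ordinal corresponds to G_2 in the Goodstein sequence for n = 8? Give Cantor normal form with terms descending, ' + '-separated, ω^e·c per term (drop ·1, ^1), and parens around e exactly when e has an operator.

i=0: 8 = 2^(2 + 1) (b=2); 2→3: 3^(3 + 1) = 81; 81−1 = 80
i=1: 80 = 2·3^3 + 2·3^2 + 2·3 + 2 (b=3); 3→4: 2·4^4 + 2·4^2 + 2·4 + 2 = 554; 554−1 = 553

ω^ω·2 + ω^2·2 + ω·2 + 1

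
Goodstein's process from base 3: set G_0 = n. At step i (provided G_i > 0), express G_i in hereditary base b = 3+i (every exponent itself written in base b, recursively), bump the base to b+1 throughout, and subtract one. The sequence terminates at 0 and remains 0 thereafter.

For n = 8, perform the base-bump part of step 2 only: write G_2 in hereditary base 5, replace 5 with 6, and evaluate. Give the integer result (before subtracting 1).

i=0: 8 = 2·3 + 2 (b=3); 3→4: 2·4 + 2 = 10; 10−1 = 9
i=1: 9 = 2·4 + 1 (b=4); 4→5: 2·5 + 1 = 11; 11−1 = 10

12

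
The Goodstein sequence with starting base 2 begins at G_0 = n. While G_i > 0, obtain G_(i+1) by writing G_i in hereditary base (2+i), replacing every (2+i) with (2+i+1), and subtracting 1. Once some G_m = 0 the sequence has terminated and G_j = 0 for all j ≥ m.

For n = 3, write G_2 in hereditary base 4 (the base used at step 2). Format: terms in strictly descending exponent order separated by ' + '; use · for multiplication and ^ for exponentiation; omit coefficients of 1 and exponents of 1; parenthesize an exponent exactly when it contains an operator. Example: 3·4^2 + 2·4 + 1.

3

3 —HB2→ 2 + 1 —bump→ 3 + 1 = 4 —(−1)→ 3
3 —HB3→ 3 —bump→ 4 = 4 —(−1)→ 3
3 —HB4→ 3 —bump→ 3 = 3 —(−1)→ 2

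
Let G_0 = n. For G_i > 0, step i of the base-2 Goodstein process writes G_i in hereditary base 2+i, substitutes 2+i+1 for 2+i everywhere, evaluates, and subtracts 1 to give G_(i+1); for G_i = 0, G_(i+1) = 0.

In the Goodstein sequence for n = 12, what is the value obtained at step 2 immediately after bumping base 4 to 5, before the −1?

15686

(0) 12|_2 = 2^(2 + 1) + 2^2 ↦ 3^(3 + 1) + 3^3|_3 = 108 ⇒ 107
(1) 107|_3 = 3^(3 + 1) + 2·3^2 + 2·3 + 2 ↦ 4^(4 + 1) + 2·4^2 + 2·4 + 2|_4 = 1066 ⇒ 1065
(2) 1065|_4 = 4^(4 + 1) + 2·4^2 + 2·4 + 1 ↦ 5^(5 + 1) + 2·5^2 + 2·5 + 1|_5 = 15686 ⇒ 15685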